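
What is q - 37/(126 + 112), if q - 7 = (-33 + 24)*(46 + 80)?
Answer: -268263/238 ≈ -1127.2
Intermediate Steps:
q = -1127 (q = 7 + (-33 + 24)*(46 + 80) = 7 - 9*126 = 7 - 1134 = -1127)
q - 37/(126 + 112) = -1127 - 37/(126 + 112) = -1127 - 37/238 = -268263/238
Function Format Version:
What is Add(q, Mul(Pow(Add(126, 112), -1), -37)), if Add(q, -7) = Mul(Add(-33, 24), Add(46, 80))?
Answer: Rational(-268263, 238) ≈ -1127.2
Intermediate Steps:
q = -1127 (q = Add(7, Mul(Add(-33, 24), Add(46, 80))) = Add(7, Mul(-9, 126)) = Add(7, -1134) = -1127)
Add(q, Mul(Pow(Add(126, 112), -1), -37)) = Add(-1127, Mul(Pow(Add(126, 112), -1), -37)) = Add(-1127, Mul(Pow(238, -1), -37)) = Add(-1127, Mul(Rational(1, 238), -37)) = Add(-1127, Rational(-37, 238)) = Rational(-268263, 238)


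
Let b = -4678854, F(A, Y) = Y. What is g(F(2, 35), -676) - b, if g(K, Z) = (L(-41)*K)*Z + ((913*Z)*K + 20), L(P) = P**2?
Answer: -56695166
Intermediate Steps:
g(K, Z) = 20 + 2594*K*Z (g(K, Z) = ((-41)**2*K)*Z + ((913*Z)*K + 20) = (1681*K)*Z + (913*K*Z + 20) = 1681*K*Z + (20 + 913*K*Z) = 20 + 2594*K*Z)
g(F(2, 35), -676) - b = (20 + 2594*35*(-676)) - 1*(-4678854) = (20 - 61374040) + 4678854 = -61374020 + 4678854 = -56695166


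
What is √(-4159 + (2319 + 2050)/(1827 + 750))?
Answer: I*√27608364798/2577 ≈ 64.477*I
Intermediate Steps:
√(-4159 + (2319 + 2050)/(1827 + 750)) = √(-4159 + 4369/2577) = √(-10713374/2577) = I*√27608364798/2577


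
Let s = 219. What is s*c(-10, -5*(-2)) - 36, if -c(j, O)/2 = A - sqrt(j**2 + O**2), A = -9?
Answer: 3906 + 4380*sqrt(2) ≈ 10100.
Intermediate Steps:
c(j, O) = 18 + 2*sqrt(O**2 + j**2) (c(j, O) = -2*(-9 - sqrt(j**2 + O**2)) = -2*(-9 - sqrt(O**2 + j**2)) = 18 + 2*sqrt(O**2 + j**2))
s*c(-10, -5*(-2)) - 36 = 219*(18 + 2*sqrt((-5*(-2))**2 + (-10)**2)) - 36 = 219*(18 + 2*sqrt(10**2 + 100)) - 36 = 219*(18 + 2*sqrt(100 + 100)) - 36 = 219*(18 + 2*sqrt(200)) - 36 = 219*(18 + 2*(10*sqrt(2))) - 36 = 219*(18 + 20*sqrt(2)) - 36 = (3942 + 4380*sqrt(2)) - 36 = 3906 + 4380*sqrt(2)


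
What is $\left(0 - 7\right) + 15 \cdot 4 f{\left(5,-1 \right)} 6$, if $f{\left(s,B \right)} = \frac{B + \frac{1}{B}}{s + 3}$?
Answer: $-97$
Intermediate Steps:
$f{\left(s,B \right)} = \frac{B + \frac{1}{B}}{3 + s}$
$\left(0 - 7\right) + 15 \cdot 4 f{\left(5,-1 \right)} 6 = \left(0 - 7\right) + 15 \cdot 4 \frac{1 + \left(-1\right)^{2}}{\left(-1\right) \left(3 + 5\right)} 6 = -7 + 15 \cdot 4 \left(- \frac{1 + 1}{8}\right) 6 = -7 + 15 \cdot 4 \left(\left(-1\right) \frac{1}{8} \cdot 2\right) 6 = -7 + 15 \cdot 4 \left(- \frac{1}{4}\right) 6 = -7 + 15 \left(\left(-1\right) 6\right) = -7 + 15 \left(-6\right) = -7 - 90 = -97$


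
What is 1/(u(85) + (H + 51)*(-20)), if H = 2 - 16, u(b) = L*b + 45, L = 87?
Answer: 1/6700 ≈ 0.00014925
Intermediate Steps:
u(b) = 45 + 87*b (u(b) = 87*b + 45 = 45 + 87*b)
H = -14
1/(u(85) + (H + 51)*(-20)) = 1/((45 + 87*85) + (-14 + 51)*(-20)) = 1/((45 + 7395) + 37*(-20)) = 1/(7440 - 740) = 1/6700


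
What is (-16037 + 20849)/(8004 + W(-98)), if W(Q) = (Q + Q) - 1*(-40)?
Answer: 401/654 ≈ 0.61315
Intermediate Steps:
W(Q) = 40 + 2*Q (W(Q) = 2*Q + 40 = 40 + 2*Q)
(-16037 + 20849)/(8004 + W(-98)) = (-16037 + 20849)/(8004 + (40 + 2*(-98))) = 4812/(8004 + (40 - 196)) = 4812/(8004 - 156) = 4812/7848 = 4812*(1/7848) = 401/654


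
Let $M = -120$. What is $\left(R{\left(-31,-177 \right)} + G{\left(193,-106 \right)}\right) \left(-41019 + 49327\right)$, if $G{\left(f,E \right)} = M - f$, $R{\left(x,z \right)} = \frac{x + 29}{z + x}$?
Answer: $- \frac{67608427}{26} \approx -2.6003 \cdot 10^{6}$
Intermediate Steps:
$R{\left(x,z \right)} = \frac{29 + x}{x + z}$
$G{\left(f,E \right)} = -120 - f$
$\left(R{\left(-31,-177 \right)} + G{\left(193,-106 \right)}\right) \left(-41019 + 49327\right) = \left(\frac{29 - 31}{-31 - 177} - 313\right) \left(-41019 + 49327\right) = \left(\frac{1}{-208} \left(-2\right) - 313\right) 8308 = \left(\left(- \frac{1}{208}\right) \left(-2\right) - 313\right) 8308 = \left(\frac{1}{104} - 313\right) 8308 = \left(- \frac{32551}{104}\right) 8308 = - \frac{67608427}{26}$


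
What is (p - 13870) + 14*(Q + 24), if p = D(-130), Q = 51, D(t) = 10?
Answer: -12810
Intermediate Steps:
p = 10
(p - 13870) + 14*(Q + 24) = (10 - 13870) + 14*(51 + 24) = -13860 + 14*75 = -13860 + 1050 = -12810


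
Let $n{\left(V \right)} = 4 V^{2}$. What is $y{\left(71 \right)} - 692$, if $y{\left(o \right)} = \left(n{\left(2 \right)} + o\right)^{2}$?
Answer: $6877$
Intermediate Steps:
$y{\left(o \right)} = \left(16 + o\right)^{2}$ ($y{\left(o \right)} = \left(4 \cdot 2^{2} + o\right)^{2} = \left(4 \cdot 4 + o\right)^{2} = \left(16 + o\right)^{2}$)
$y{\left(71 \right)} - 692 = \left(16 + 71\right)^{2} - 692 = 87^{2} - 692 = 7569 - 692 = 6877$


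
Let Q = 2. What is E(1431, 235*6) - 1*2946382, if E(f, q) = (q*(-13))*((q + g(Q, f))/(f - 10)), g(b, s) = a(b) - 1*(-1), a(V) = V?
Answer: -4212709112/1421 ≈ -2.9646e+6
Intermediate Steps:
g(b, s) = 1 + b (g(b, s) = b - 1*(-1) = b + 1 = 1 + b)
E(f, q) = -13*q*(3 + q)/(-10 + f) (E(f, q) = (q*(-13))*((q + (1 + 2))/(f - 10)) = (-13*q)*((q + 3)/(-10 + f)) = (-13*q)*((3 + q)/(-10 + f)) = -13*q*(3 + q)/(-10 + f))
E(1431, 235*6) - 1*2946382 = -13*235*6*(3 + 235*6)/(-10 + 1431) - 1*2946382 = -13*1410*(3 + 1410)/1421 - 2946382 = -13*1410*1/1421*1413 - 2946382 = -25900290/1421 - 2946382 = -4212709112/1421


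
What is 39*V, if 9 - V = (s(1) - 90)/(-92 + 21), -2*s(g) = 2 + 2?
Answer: 21333/71 ≈ 300.46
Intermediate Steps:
s(g) = -2 (s(g) = -(2 + 2)/2 = -½*4 = -2)
V = 547/71 (V = 9 - (-2 - 90)/(-92 + 21) = 9 - (-92)/(-71) = 9 - (-92)*(-1)/71 = 9 - 1*92/71 = 9 - 92/71 = 547/71 ≈ 7.7042)
39*V = 39*(547/71) = 21333/71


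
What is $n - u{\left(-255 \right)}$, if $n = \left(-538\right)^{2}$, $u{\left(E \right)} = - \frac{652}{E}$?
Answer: $\frac{73807568}{255} \approx 2.8944 \cdot 10^{5}$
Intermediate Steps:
$n = 289444$
$n - u{\left(-255 \right)} = 289444 - - \frac{652}{-255} = 289444 - \left(-652\right) \left(- \frac{1}{255}\right) = 289444 - \frac{652}{255} = \frac{73807568}{255}$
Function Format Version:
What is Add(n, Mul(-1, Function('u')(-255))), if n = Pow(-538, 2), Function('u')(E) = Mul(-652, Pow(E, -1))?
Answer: Rational(73807568, 255) ≈ 2.8944e+5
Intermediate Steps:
n = 289444
Add(n, Mul(-1, Function('u')(-255))) = Add(289444, Mul(-1, Mul(-652, Pow(-255, -1)))) = Add(289444, Mul(-1, Mul(-652, Rational(-1, 255)))) = Add(289444, Mul(-1, Rational(652, 255))) = Add(289444, Rational(-652, 255)) = Rational(73807568, 255)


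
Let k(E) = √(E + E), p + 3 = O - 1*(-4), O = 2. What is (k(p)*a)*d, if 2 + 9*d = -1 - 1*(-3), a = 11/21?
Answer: 0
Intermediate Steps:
p = 3 (p = -3 + (2 - 1*(-4)) = -3 + (2 + 4) = -3 + 6 = 3)
k(E) = √2*√E (k(E) = √(2*E) = √2*√E)
a = 11/21 (a = 11*(1/21) = 11/21 ≈ 0.52381)
d = 0 (d = -2/9 + (-1 - 1*(-3))/9 = -2/9 + (-1 + 3)/9 = -2/9 + (⅑)*2 = -2/9 + 2/9 = 0)
(k(p)*a)*d = ((√2*√3)*(11/21))*0 = (√6*(11/21))*0 = (11*√6/21)*0 = 0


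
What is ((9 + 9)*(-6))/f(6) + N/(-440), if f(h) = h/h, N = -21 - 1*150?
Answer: -47349/440 ≈ -107.61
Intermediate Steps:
N = -171 (N = -21 - 150 = -171)
f(h) = 1
((9 + 9)*(-6))/f(6) + N/(-440) = ((9 + 9)*(-6))/1 - 171/(-440) = (18*(-6))*1 - 171*(-1/440) = -108*1 + 171/440 = -108 + 171/440 = -47349/440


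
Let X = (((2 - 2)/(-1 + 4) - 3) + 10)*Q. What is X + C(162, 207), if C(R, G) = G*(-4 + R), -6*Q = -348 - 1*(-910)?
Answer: 96151/3 ≈ 32050.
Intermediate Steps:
Q = -281/3 (Q = -(-348 - 1*(-910))/6 = -(-348 + 910)/6 = -⅙*562 = -281/3 ≈ -93.667)
X = -1967/3 (X = (((2 - 2)/(-1 + 4) - 3) + 10)*(-281/3) = ((0/3 - 3) + 10)*(-281/3) = ((0*(⅓) - 3) + 10)*(-281/3) = ((0 - 3) + 10)*(-281/3) = (-3 + 10)*(-281/3) = 7*(-281/3) = -1967/3 ≈ -655.67)
X + C(162, 207) = -1967/3 + 207*(-4 + 162) = -1967/3 + 207*158 = -1967/3 + 32706 = 96151/3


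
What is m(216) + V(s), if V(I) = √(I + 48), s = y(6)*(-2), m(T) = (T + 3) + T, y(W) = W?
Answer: 441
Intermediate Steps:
m(T) = 3 + 2*T (m(T) = (3 + T) + T = 3 + 2*T)
s = -12 (s = 6*(-2) = -12)
V(I) = √(48 + I)
m(216) + V(s) = (3 + 2*216) + √(48 - 12) = (3 + 432) + √36 = 435 + 6 = 441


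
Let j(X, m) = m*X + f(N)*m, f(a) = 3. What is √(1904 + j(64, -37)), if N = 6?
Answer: 5*I*√23 ≈ 23.979*I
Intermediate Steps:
j(X, m) = 3*m + X*m (j(X, m) = m*X + 3*m = X*m + 3*m = 3*m + X*m)
√(1904 + j(64, -37)) = √(1904 - 37*(3 + 64)) = √(1904 - 37*67) = √(1904 - 2479) = √(-575) = 5*I*√23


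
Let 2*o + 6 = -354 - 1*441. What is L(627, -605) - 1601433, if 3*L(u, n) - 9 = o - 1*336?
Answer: -3203351/2 ≈ -1.6017e+6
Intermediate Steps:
o = -801/2 (o = -3 + (-354 - 1*441)/2 = -3 + (-354 - 441)/2 = -3 + (½)*(-795) = -3 - 795/2 = -801/2 ≈ -400.50)
L(u, n) = -485/2 (L(u, n) = 3 + (-801/2 - 1*336)/3 = 3 + (-801/2 - 336)/3 = 3 + (⅓)*(-1473/2) = 3 - 491/2 = -485/2)
L(627, -605) - 1601433 = -485/2 - 1601433 = -3203351/2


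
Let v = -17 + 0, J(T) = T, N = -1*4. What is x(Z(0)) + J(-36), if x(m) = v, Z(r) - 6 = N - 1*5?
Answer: -53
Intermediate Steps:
N = -4
Z(r) = -3 (Z(r) = 6 + (-4 - 1*5) = 6 + (-4 - 5) = 6 - 9 = -3)
v = -17
x(m) = -17
x(Z(0)) + J(-36) = -17 - 36 = -53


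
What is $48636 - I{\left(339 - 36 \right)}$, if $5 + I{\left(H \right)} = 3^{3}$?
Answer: $48614$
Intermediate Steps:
$I{\left(H \right)} = 22$ ($I{\left(H \right)} = -5 + 3^{3} = -5 + 27 = 22$)
$48636 - I{\left(339 - 36 \right)} = 48636 - 22 = 48614$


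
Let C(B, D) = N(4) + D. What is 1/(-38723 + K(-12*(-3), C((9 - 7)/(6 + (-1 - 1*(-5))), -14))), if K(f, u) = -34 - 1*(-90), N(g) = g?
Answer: -1/38667 ≈ -2.5862e-5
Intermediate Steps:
C(B, D) = 4 + D
K(f, u) = 56 (K(f, u) = -34 + 90 = 56)
1/(-38723 + K(-12*(-3), C((9 - 7)/(6 + (-1 - 1*(-5))), -14))) = 1/(-38723 + 56) = 1/(-38667) = -1/38667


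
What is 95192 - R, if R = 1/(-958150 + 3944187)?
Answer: 284246834103/2986037 ≈ 95192.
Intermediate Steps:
R = 1/2986037 ≈ 3.3489e-7
95192 - R = 95192 - 1*1/2986037 = 95192 - 1/2986037 = 284246834103/2986037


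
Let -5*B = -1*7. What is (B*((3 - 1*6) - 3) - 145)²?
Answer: 588289/25 ≈ 23532.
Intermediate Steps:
B = 7/5 (B = -(-1)*7/5 = -⅕*(-7) = 7/5 ≈ 1.4000)
(B*((3 - 1*6) - 3) - 145)² = (7*((3 - 1*6) - 3)/5 - 145)² = (7*((3 - 6) - 3)/5 - 145)² = (7*(-3 - 3)/5 - 145)² = ((7/5)*(-6) - 145)² = (-42/5 - 145)² = (-767/5)² = 588289/25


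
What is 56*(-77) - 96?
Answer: -4408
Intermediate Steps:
56*(-77) - 96 = -4312 - 96 = -4408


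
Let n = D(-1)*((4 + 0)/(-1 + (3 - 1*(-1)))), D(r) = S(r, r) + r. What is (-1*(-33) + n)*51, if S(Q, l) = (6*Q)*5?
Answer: -425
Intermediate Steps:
S(Q, l) = 30*Q
D(r) = 31*r (D(r) = 30*r + r = 31*r)
n = -124/3 (n = (31*(-1))*((4 + 0)/(-1 + (3 - 1*(-1)))) = -124/(-1 + (3 + 1)) = -124/(-1 + 4) = -124/3 ≈ -41.333)
(-1*(-33) + n)*51 = (-1*(-33) - 124/3)*51 = (33 - 124/3)*51 = -25/3*51 = -425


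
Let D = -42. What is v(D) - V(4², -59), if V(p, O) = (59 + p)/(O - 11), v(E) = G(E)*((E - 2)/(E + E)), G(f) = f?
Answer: -293/14 ≈ -20.929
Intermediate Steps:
v(E) = -1 + E/2 (v(E) = E*((E - 2)/(E + E)) = E*((-2 + E)/((2*E))) = E*((-2 + E)*(1/(2*E))) = E*((-2 + E)/(2*E)) = -1 + E/2)
V(p, O) = (59 + p)/(-11 + O)
v(D) - V(4², -59) = (-1 + (½)*(-42)) - (59 + 4²)/(-11 - 59) = (-1 - 21) - (59 + 16)/(-70) = -22 - (-1)*75/70 = -22 - 1*(-15/14) = -22 + 15/14 = -293/14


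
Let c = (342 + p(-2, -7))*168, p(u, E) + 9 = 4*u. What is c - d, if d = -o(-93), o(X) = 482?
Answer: 55082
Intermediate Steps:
d = -482 (d = -1*482 = -482)
p(u, E) = -9 + 4*u
c = 54600 (c = (342 + (-9 + 4*(-2)))*168 = (342 + (-9 - 8))*168 = (342 - 17)*168 = 325*168 = 54600)
c - d = 54600 - 1*(-482) = 54600 + 482 = 55082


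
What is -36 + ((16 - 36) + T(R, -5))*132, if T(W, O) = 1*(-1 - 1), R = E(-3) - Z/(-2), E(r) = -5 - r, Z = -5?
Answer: -2940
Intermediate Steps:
R = -9/2 (R = (-5 - 1*(-3)) - (-5)/(-2) = (-5 + 3) - (-5)*(-1)/2 = -2 - 1*5/2 = -2 - 5/2 = -9/2 ≈ -4.5000)
T(W, O) = -2 (T(W, O) = 1*(-2) = -2)
-36 + ((16 - 36) + T(R, -5))*132 = -36 + ((16 - 36) - 2)*132 = -36 + (-20 - 2)*132 = -36 - 22*132 = -36 - 2904 = -2940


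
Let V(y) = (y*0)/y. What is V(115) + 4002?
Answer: 4002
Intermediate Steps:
V(y) = 0 (V(y) = 0/y = 0)
V(115) + 4002 = 0 + 4002 = 4002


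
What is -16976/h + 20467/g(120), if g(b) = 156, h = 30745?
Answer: 48200743/368940 ≈ 130.65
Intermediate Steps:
-16976/h + 20467/g(120) = -16976/30745 + 20467/156 = 48200743/368940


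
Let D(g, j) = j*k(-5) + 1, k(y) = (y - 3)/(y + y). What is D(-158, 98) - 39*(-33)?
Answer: 6832/5 ≈ 1366.4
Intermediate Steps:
k(y) = (-3 + y)/(2*y) (k(y) = (-3 + y)/((2*y)) = (-3 + y)*(1/(2*y)) = (-3 + y)/(2*y))
D(g, j) = 1 + 4*j/5 (D(g, j) = j*((1/2)*(-3 - 5)/(-5)) + 1 = j*((1/2)*(-1/5)*(-8)) + 1 = j*(4/5) + 1 = 4*j/5 + 1 = 1 + 4*j/5)
D(-158, 98) - 39*(-33) = (1 + (4/5)*98) - 39*(-33) = (1 + 392/5) + 1287 = 397/5 + 1287 = 6832/5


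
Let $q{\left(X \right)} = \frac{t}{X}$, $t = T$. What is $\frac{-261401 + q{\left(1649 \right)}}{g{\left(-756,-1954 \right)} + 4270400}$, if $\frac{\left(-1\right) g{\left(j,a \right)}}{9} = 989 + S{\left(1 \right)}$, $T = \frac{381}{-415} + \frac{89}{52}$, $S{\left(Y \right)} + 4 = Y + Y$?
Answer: $- \frac{9302064356297}{151647872282140} \approx -0.06134$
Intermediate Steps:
$S{\left(Y \right)} = -4 + 2 Y$ ($S{\left(Y \right)} = -4 + \left(Y + Y\right) = -4 + 2 Y$)
$T = \frac{17123}{21580}$ ($T = 381 \left(- \frac{1}{415}\right) + 89 \cdot \frac{1}{52} = - \frac{381}{415} + \frac{89}{52} = \frac{17123}{21580} \approx 0.79347$)
$t = \frac{17123}{21580} \approx 0.79347$
$g{\left(j,a \right)} = -8883$ ($g{\left(j,a \right)} = - 9 \left(989 + \left(-4 + 2 \cdot 1\right)\right) = - 9 \left(989 + \left(-4 + 2\right)\right) = - 9 \left(989 - 2\right) = \left(-9\right) 987 = -8883$)
$q{\left(X \right)} = \frac{17123}{21580 X}$
$\frac{-261401 + q{\left(1649 \right)}}{g{\left(-756,-1954 \right)} + 4270400} = \frac{-261401 + \frac{17123}{21580 \cdot 1649}}{-8883 + 4270400} = \frac{-261401 + \frac{17123}{21580} \cdot \frac{1}{1649}}{4261517} = \left(-261401 + \frac{17123}{35585420}\right) \frac{1}{4261517} = \left(- \frac{9302064356297}{35585420}\right) \frac{1}{4261517} = - \frac{9302064356297}{151647872282140}$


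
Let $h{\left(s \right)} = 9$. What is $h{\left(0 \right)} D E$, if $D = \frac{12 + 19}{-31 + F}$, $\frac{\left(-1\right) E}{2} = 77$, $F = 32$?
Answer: $-42966$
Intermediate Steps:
$E = -154$ ($E = \left(-2\right) 77 = -154$)
$D = 31$ ($D = \frac{12 + 19}{-31 + 32} = \frac{31}{1} = 31 \cdot 1 = 31$)
$h{\left(0 \right)} D E = 9 \cdot 31 \left(-154\right) = 279 \left(-154\right) = -42966$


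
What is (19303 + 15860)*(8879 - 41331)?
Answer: -1141109676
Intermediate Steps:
(19303 + 15860)*(8879 - 41331) = 35163*(-32452) = -1141109676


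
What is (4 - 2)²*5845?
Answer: 23380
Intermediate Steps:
(4 - 2)²*5845 = 2²*5845 = 4*5845 = 23380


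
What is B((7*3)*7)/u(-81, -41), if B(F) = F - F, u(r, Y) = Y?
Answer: 0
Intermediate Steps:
B(F) = 0
B((7*3)*7)/u(-81, -41) = 0/(-41) = 0*(-1/41) = 0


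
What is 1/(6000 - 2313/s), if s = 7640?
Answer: 7640/45837687 ≈ 0.00016668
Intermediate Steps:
1/(6000 - 2313/s) = 1/(6000 - 2313/7640) = 1/(45837687/7640) = 7640/45837687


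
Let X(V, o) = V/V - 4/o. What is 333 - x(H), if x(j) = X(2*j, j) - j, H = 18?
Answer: 3152/9 ≈ 350.22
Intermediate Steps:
X(V, o) = 1 - 4/o
x(j) = -j + (-4 + j)/j (x(j) = (-4 + j)/j - j = -j + (-4 + j)/j)
333 - x(H) = 333 - (1 - 1*18 - 4/18) = 333 - (1 - 18 - 4*1/18) = 333 - (1 - 18 - 2/9) = 333 - 1*(-155/9) = 333 + 155/9 = 3152/9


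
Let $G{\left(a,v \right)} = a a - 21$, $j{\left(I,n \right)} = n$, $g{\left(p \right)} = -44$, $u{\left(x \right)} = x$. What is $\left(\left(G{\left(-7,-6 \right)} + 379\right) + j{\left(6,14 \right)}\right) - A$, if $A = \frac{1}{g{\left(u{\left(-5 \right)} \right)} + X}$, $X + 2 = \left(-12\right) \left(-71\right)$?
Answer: $\frac{339325}{806} \approx 421.0$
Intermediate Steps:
$X = 850$ ($X = -2 - -852 = -2 + 852 = 850$)
$G{\left(a,v \right)} = -21 + a^{2}$ ($G{\left(a,v \right)} = a^{2} - 21 = -21 + a^{2}$)
$A = \frac{1}{806}$ ($A = \frac{1}{-44 + 850} = \frac{1}{806} \approx 0.0012407$)
$\left(\left(G{\left(-7,-6 \right)} + 379\right) + j{\left(6,14 \right)}\right) - A = \left(\left(\left(-21 + \left(-7\right)^{2}\right) + 379\right) + 14\right) - \frac{1}{806} = \left(\left(\left(-21 + 49\right) + 379\right) + 14\right) - \frac{1}{806} = \left(\left(28 + 379\right) + 14\right) - \frac{1}{806} = \left(407 + 14\right) - \frac{1}{806} = 421 - \frac{1}{806} = \frac{339325}{806}$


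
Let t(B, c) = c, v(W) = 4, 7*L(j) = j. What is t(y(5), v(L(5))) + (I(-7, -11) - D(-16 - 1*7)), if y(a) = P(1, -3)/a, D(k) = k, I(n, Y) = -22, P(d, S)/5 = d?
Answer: 5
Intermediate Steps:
P(d, S) = 5*d
L(j) = j/7
y(a) = 5/a (y(a) = (5*1)/a = 5/a)
t(y(5), v(L(5))) + (I(-7, -11) - D(-16 - 1*7)) = 4 + (-22 - (-16 - 1*7)) = 4 + (-22 - (-16 - 7)) = 4 + (-22 - 1*(-23)) = 4 + (-22 + 23) = 4 + 1 = 5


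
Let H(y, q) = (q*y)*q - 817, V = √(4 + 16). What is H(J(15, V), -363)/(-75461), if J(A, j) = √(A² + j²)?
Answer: 817/75461 - 922383*√5/75461 ≈ -27.321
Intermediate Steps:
V = 2*√5 (V = √20 = 2*√5 ≈ 4.4721)
H(y, q) = -817 + y*q² (H(y, q) = y*q² - 817 = -817 + y*q²)
H(J(15, V), -363)/(-75461) = (-817 + √(15² + (2*√5)²)*(-363)²)/(-75461) = (-817 + √(225 + 20)*131769)*(-1/75461) = (-817 + √245*131769)*(-1/75461) = (-817 + (7*√5)*131769)*(-1/75461) = (-817 + 922383*√5)*(-1/75461) = 817/75461 - 922383*√5/75461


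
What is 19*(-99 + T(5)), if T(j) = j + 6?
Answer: -1672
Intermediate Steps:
T(j) = 6 + j
19*(-99 + T(5)) = 19*(-99 + (6 + 5)) = 19*(-99 + 11) = 19*(-88) = -1672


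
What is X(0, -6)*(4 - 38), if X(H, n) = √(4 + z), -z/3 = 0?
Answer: -68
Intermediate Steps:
z = 0 (z = -3*0 = 0)
X(H, n) = 2 (X(H, n) = √(4 + 0) = √4 = 2)
X(0, -6)*(4 - 38) = 2*(4 - 38) = 2*(-34) = -68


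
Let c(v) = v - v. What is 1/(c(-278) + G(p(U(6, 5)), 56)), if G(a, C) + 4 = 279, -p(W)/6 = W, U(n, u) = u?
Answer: 1/275 ≈ 0.0036364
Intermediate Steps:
c(v) = 0
p(W) = -6*W
G(a, C) = 275 (G(a, C) = -4 + 279 = 275)
1/(c(-278) + G(p(U(6, 5)), 56)) = 1/(0 + 275) = 1/275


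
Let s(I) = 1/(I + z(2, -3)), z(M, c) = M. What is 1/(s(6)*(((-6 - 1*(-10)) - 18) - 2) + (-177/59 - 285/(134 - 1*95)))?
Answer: -13/160 ≈ -0.081250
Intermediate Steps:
s(I) = 1/(2 + I) (s(I) = 1/(I + 2) = 1/(2 + I))
1/(s(6)*(((-6 - 1*(-10)) - 18) - 2) + (-177/59 - 285/(134 - 1*95))) = 1/((((-6 - 1*(-10)) - 18) - 2)/(2 + 6) + (-177/59 - 285/(134 - 1*95))) = 1/((((-6 + 10) - 18) - 2)/8 + (-177*1/59 - 285/(134 - 95))) = 1/(((4 - 18) - 2)/8 + (-3 - 285/39)) = 1/((-14 - 2)/8 + (-3 - 285*1/39)) = 1/((1/8)*(-16) + (-3 - 95/13)) = 1/(-2 - 134/13) = 1/(-160/13) = -13/160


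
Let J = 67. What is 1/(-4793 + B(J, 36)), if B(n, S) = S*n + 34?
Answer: -1/2347 ≈ -0.00042608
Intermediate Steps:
B(n, S) = 34 + S*n
1/(-4793 + B(J, 36)) = 1/(-4793 + (34 + 36*67)) = 1/(-4793 + (34 + 2412)) = 1/(-4793 + 2446) = 1/(-2347) = -1/2347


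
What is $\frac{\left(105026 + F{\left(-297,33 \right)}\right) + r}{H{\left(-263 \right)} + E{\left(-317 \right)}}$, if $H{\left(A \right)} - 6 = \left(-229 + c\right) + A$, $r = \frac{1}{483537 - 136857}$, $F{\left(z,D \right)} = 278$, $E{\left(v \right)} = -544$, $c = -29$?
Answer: $- \frac{36506790721}{367134120} \approx -99.437$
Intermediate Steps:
$r = \frac{1}{346680} \approx 2.8845 \cdot 10^{-6}$
$H{\left(A \right)} = -252 + A$ ($H{\left(A \right)} = 6 + \left(\left(-229 - 29\right) + A\right) = 6 + \left(-258 + A\right) = -252 + A$)
$\frac{\left(105026 + F{\left(-297,33 \right)}\right) + r}{H{\left(-263 \right)} + E{\left(-317 \right)}} = \frac{\left(105026 + 278\right) + \frac{1}{346680}}{\left(-252 - 263\right) - 544} = \frac{105304 + \frac{1}{346680}}{-515 - 544} = \frac{36506790721}{346680 \left(-1059\right)} = \frac{36506790721}{346680} \left(- \frac{1}{1059}\right) = - \frac{36506790721}{367134120}$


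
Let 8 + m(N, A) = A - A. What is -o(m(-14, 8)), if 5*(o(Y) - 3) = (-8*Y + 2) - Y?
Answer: -89/5 ≈ -17.800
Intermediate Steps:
m(N, A) = -8 (m(N, A) = -8 + (A - A) = -8 + 0 = -8)
o(Y) = 17/5 - 9*Y/5 (o(Y) = 3 + ((-8*Y + 2) - Y)/5 = 3 + ((2 - 8*Y) - Y)/5 = 3 + (2 - 9*Y)/5 = 3 + (⅖ - 9*Y/5) = 17/5 - 9*Y/5)
-o(m(-14, 8)) = -(17/5 - 9/5*(-8)) = -(17/5 + 72/5) = -1*89/5 = -89/5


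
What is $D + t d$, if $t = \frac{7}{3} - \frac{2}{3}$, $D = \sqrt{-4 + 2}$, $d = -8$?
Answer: $- \frac{40}{3} + i \sqrt{2} \approx -13.333 + 1.4142 i$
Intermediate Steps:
$D = i \sqrt{2}$ ($D = \sqrt{-2} = i \sqrt{2} \approx 1.4142 i$)
$t = \frac{5}{3}$ ($t = 7 \cdot \frac{1}{3} - \frac{2}{3} = \frac{7}{3} - \frac{2}{3} = \frac{5}{3} \approx 1.6667$)
$D + t d = i \sqrt{2} + \frac{5}{3} \left(-8\right) = i \sqrt{2} - \frac{40}{3} = - \frac{40}{3} + i \sqrt{2}$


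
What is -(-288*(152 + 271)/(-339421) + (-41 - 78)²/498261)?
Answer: -65506688845/169120246881 ≈ -0.38734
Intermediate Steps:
-(-288*(152 + 271)/(-339421) + (-41 - 78)²/498261) = -(-288*423*(-1/339421) + (-119)²*(1/498261)) = -(-121824*(-1/339421) + 14161*(1/498261)) = -(121824/339421 + 14161/498261) = -1*65506688845/169120246881 = -65506688845/169120246881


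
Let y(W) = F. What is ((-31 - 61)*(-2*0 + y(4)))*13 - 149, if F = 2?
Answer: -2541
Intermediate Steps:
y(W) = 2
((-31 - 61)*(-2*0 + y(4)))*13 - 149 = ((-31 - 61)*(-2*0 + 2))*13 - 149 = -92*(0 + 2)*13 - 149 = -92*2*13 - 149 = -184*13 - 149 = -2392 - 149 = -2541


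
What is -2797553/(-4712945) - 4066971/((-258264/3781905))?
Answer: 473786450048658539/7955451160 ≈ 5.9555e+7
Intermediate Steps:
-2797553/(-4712945) - 4066971/((-258264/3781905)) = -2797553*(-1/4712945) - 4066971/((-258264*1/3781905)) = 2797553/4712945 - 4066971/(-5064/74155) = 2797553/4712945 - 4066971*(-74155/5064) = 2797553/4712945 + 100528744835/1688 = 473786450048658539/7955451160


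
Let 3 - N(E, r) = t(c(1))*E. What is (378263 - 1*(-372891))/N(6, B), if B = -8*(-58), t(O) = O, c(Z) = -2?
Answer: 751154/15 ≈ 50077.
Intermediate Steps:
B = 464
N(E, r) = 3 + 2*E (N(E, r) = 3 - (-2)*E = 3 + 2*E)
(378263 - 1*(-372891))/N(6, B) = (378263 - 1*(-372891))/(3 + 2*6) = (378263 + 372891)/(3 + 12) = 751154/15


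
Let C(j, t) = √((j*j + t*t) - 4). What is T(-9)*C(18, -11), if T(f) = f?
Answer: -189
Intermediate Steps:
C(j, t) = √(-4 + j² + t²) (C(j, t) = √((j² + t²) - 4) = √(-4 + j² + t²))
T(-9)*C(18, -11) = -9*√(-4 + 18² + (-11)²) = -9*√(-4 + 324 + 121) = -9*√441 = -9*21 = -189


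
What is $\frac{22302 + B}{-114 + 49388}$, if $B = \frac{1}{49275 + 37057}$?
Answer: $\frac{1925376265}{4253922968} \approx 0.45261$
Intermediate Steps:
$B = \frac{1}{86332} \approx 1.1583 \cdot 10^{-5}$
$\frac{22302 + B}{-114 + 49388} = \frac{22302 + \frac{1}{86332}}{-114 + 49388} = \frac{1925376265}{86332 \cdot 49274} = \frac{1925376265}{86332} \cdot \frac{1}{49274} = \frac{1925376265}{4253922968}$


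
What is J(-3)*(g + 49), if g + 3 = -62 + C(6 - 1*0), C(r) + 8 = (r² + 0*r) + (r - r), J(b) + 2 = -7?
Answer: -108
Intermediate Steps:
J(b) = -9 (J(b) = -2 - 7 = -9)
C(r) = -8 + r² (C(r) = -8 + ((r² + 0*r) + (r - r)) = -8 + ((r² + 0) + 0) = -8 + (r² + 0) = -8 + r²)
g = -37 (g = -3 + (-62 + (-8 + (6 - 1*0)²)) = -3 + (-62 + (-8 + (6 + 0)²)) = -3 + (-62 + (-8 + 6²)) = -3 + (-62 + (-8 + 36)) = -3 + (-62 + 28) = -3 - 34 = -37)
J(-3)*(g + 49) = -9*(-37 + 49) = -9*12 = -108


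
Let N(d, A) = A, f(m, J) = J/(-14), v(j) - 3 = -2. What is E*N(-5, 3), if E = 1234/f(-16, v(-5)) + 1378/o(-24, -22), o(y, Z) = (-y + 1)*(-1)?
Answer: -1299834/25 ≈ -51993.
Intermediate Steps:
v(j) = 1 (v(j) = 3 - 2 = 1)
f(m, J) = -J/14 (f(m, J) = J*(-1/14) = -J/14)
o(y, Z) = -1 + y (o(y, Z) = (1 - y)*(-1) = -1 + y)
E = -433278/25 (E = 1234/((-1/14*1)) + 1378/(-1 - 24) = 1234/(-1/14) + 1378/(-25) = 1234*(-14) + 1378*(-1/25) = -17276 - 1378/25 = -433278/25 ≈ -17331.)
E*N(-5, 3) = -433278/25*3 = -1299834/25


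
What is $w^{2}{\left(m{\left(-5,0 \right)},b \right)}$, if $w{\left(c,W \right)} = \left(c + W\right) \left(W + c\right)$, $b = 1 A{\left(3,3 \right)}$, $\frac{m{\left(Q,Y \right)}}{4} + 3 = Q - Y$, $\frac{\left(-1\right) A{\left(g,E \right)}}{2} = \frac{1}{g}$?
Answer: $\frac{92236816}{81} \approx 1.1387 \cdot 10^{6}$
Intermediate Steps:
$A{\left(g,E \right)} = - \frac{2}{g}$
$m{\left(Q,Y \right)} = -12 - 4 Y + 4 Q$ ($m{\left(Q,Y \right)} = -12 + 4 \left(Q - Y\right) = -12 + \left(- 4 Y + 4 Q\right) = -12 - 4 Y + 4 Q$)
$b = - \frac{2}{3}$ ($b = 1 \left(- \frac{2}{3}\right) = - \frac{2}{3} \approx -0.66667$)
$w{\left(c,W \right)} = \left(W + c\right)^{2}$ ($w{\left(c,W \right)} = \left(W + c\right) \left(W + c\right) = \left(W + c\right)^{2}$)
$w^{2}{\left(m{\left(-5,0 \right)},b \right)} = \left(\left(- \frac{2}{3} - 32\right)^{2}\right)^{2} = \left(\left(- \frac{98}{3}\right)^{2}\right)^{2} = \left(\frac{9604}{9}\right)^{2} = \frac{92236816}{81}$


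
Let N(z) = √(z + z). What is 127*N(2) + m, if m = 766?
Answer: 1020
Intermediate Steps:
N(z) = √2*√z (N(z) = √(2*z) = √2*√z)
127*N(2) + m = 127*(√2*√2) + 766 = 127*2 + 766 = 254 + 766 = 1020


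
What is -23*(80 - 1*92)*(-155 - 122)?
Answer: -76452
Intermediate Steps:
-23*(80 - 1*92)*(-155 - 122) = -23*(80 - 92)*(-277) = -(-276)*(-277) = -23*3324 = -76452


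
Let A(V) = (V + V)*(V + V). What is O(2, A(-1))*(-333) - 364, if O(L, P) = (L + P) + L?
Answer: -3028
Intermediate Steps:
A(V) = 4*V² (A(V) = (2*V)*(2*V) = 4*V²)
O(L, P) = P + 2*L
O(2, A(-1))*(-333) - 364 = (4*(-1)² + 2*2)*(-333) - 364 = (4*1 + 4)*(-333) - 364 = (4 + 4)*(-333) - 364 = 8*(-333) - 364 = -2664 - 364 = -3028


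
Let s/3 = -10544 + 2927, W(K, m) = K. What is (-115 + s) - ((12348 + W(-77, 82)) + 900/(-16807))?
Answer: -592227359/16807 ≈ -35237.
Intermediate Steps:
s = -22851 (s = 3*(-10544 + 2927) = 3*(-7617) = -22851)
(-115 + s) - ((12348 + W(-77, 82)) + 900/(-16807)) = (-115 - 22851) - ((12348 - 77) + 900/(-16807)) = -22966 - (12271 + 900*(-1/16807)) = -22966 - (12271 - 900/16807) = -22966 - 1*206237797/16807 = -22966 - 206237797/16807 = -592227359/16807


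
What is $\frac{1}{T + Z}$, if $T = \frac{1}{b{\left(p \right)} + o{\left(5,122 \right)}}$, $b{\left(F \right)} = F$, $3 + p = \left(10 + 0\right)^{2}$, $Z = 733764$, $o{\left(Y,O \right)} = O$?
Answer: $\frac{219}{160694317} \approx 1.3628 \cdot 10^{-6}$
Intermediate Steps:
$p = 97$ ($p = -3 + \left(10 + 0\right)^{2} = -3 + 10^{2} = -3 + 100 = 97$)
$T = \frac{1}{219}$ ($T = \frac{1}{97 + 122} = \frac{1}{219} \approx 0.0045662$)
$\frac{1}{T + Z} = \frac{1}{\frac{1}{219} + 733764} = \frac{1}{\frac{160694317}{219}} = \frac{219}{160694317}$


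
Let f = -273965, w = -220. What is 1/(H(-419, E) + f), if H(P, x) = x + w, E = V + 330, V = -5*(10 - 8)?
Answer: -1/273865 ≈ -3.6514e-6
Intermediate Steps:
V = -10 (V = -5*2 = -10)
E = 320 (E = -10 + 330 = 320)
H(P, x) = -220 + x (H(P, x) = x - 220 = -220 + x)
1/(H(-419, E) + f) = 1/((-220 + 320) - 273965) = 1/(100 - 273965) = 1/(-273865) = -1/273865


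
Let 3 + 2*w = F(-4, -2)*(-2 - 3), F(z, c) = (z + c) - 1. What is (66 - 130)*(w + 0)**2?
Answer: -16384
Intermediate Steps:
F(z, c) = -1 + c + z (F(z, c) = (c + z) - 1 = -1 + c + z)
w = 16 (w = -3/2 + ((-1 - 2 - 4)*(-2 - 3))/2 = -3/2 + (-7*(-5))/2 = -3/2 + (1/2)*35 = -3/2 + 35/2 = 16)
(66 - 130)*(w + 0)**2 = (66 - 130)*(16 + 0)**2 = -64*16**2 = -64*256 = -16384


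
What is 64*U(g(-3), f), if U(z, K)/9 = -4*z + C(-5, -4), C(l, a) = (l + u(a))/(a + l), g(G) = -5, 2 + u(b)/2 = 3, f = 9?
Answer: 11712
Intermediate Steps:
u(b) = 2 (u(b) = -4 + 2*3 = -4 + 6 = 2)
C(l, a) = (2 + l)/(a + l) (C(l, a) = (l + 2)/(a + l) = (2 + l)/(a + l))
U(z, K) = 3 - 36*z (U(z, K) = 9*(-4*z + (2 - 5)/(-4 - 5)) = 9*(-4*z - 3/(-9)) = 9*(-4*z - ⅑*(-3)) = 9*(-4*z + ⅓) = 9*(⅓ - 4*z) = 3 - 36*z)
64*U(g(-3), f) = 64*(3 - 36*(-5)) = 64*(3 + 180) = 64*183 = 11712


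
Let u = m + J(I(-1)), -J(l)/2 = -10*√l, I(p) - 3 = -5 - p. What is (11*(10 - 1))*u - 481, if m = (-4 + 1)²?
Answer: 410 + 1980*I ≈ 410.0 + 1980.0*I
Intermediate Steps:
I(p) = -2 - p (I(p) = 3 + (-5 - p) = -2 - p)
m = 9 (m = (-3)² = 9)
J(l) = 20*√l (J(l) = -(-20)*√l = 20*√l)
u = 9 + 20*I (u = 9 + 20*√(-2 - 1*(-1)) = 9 + 20*√(-2 + 1) = 9 + 20*√(-1) = 9 + 20*I ≈ 9.0 + 20.0*I)
(11*(10 - 1))*u - 481 = (11*(10 - 1))*(9 + 20*I) - 481 = (11*9)*(9 + 20*I) - 481 = 99*(9 + 20*I) - 481 = (891 + 1980*I) - 481 = 410 + 1980*I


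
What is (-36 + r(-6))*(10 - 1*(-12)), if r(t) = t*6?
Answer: -1584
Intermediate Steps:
r(t) = 6*t
(-36 + r(-6))*(10 - 1*(-12)) = (-36 + 6*(-6))*(10 - 1*(-12)) = (-36 - 36)*(10 + 12) = -72*22 = -1584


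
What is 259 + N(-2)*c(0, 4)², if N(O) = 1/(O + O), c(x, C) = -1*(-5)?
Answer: 1011/4 ≈ 252.75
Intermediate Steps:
c(x, C) = 5
N(O) = 1/(2*O)
259 + N(-2)*c(0, 4)² = 259 + ((½)/(-2))*5² = 259 + ((½)*(-½))*25 = 259 - ¼*25 = 259 - 25/4 = 1011/4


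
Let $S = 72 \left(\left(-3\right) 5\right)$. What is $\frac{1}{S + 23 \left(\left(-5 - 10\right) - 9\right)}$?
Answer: $- \frac{1}{1632} \approx -0.00061275$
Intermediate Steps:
$S = -1080$ ($S = 72 \left(-15\right) = -1080$)
$\frac{1}{S + 23 \left(\left(-5 - 10\right) - 9\right)} = \frac{1}{-1080 + 23 \left(\left(-5 - 10\right) - 9\right)} = \frac{1}{-1080 + 23 \left(-15 - 9\right)} = \frac{1}{-1080 + 23 \left(-24\right)} = \frac{1}{-1080 - 552} = \frac{1}{-1632} = - \frac{1}{1632}$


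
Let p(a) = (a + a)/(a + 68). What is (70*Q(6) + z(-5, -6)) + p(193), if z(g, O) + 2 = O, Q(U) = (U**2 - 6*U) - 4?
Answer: -74782/261 ≈ -286.52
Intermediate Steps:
Q(U) = -4 + U**2 - 6*U
z(g, O) = -2 + O
p(a) = 2*a/(68 + a) (p(a) = (2*a)/(68 + a) = 2*a/(68 + a))
(70*Q(6) + z(-5, -6)) + p(193) = (70*(-4 + 6**2 - 6*6) + (-2 - 6)) + 2*193/(68 + 193) = (70*(-4 + 36 - 36) - 8) + 2*193/261 = (70*(-4) - 8) + 2*193*(1/261) = (-280 - 8) + 386/261 = -288 + 386/261 = -74782/261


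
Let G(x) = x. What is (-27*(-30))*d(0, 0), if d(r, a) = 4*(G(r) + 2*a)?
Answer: 0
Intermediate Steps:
d(r, a) = 4*r + 8*a (d(r, a) = 4*(r + 2*a) = 4*r + 8*a)
(-27*(-30))*d(0, 0) = (-27*(-30))*(4*0 + 8*0) = 810*(0 + 0) = 810*0 = 0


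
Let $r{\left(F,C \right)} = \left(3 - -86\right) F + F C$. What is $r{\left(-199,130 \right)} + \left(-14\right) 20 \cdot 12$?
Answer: $-46941$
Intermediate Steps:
$r{\left(F,C \right)} = 89 F + C F$ ($r{\left(F,C \right)} = \left(3 + 86\right) F + C F = 89 F + C F$)
$r{\left(-199,130 \right)} + \left(-14\right) 20 \cdot 12 = - 199 \left(89 + 130\right) + \left(-14\right) 20 \cdot 12 = \left(-199\right) 219 - 3360 = -43581 - 3360 = -46941$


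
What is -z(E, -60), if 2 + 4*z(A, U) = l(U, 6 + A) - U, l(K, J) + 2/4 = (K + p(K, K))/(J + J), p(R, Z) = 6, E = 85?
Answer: -10411/728 ≈ -14.301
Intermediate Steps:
l(K, J) = -½ + (6 + K)/(2*J) (l(K, J) = -½ + (K + 6)/(J + J) = -½ + (6 + K)/((2*J)) = -½ + (6 + K)*(1/(2*J)) = -½ + (6 + K)/(2*J))
z(A, U) = -½ - U/4 + (U - A)/(8*(6 + A)) (z(A, U) = -½ + ((6 + U - (6 + A))/(2*(6 + A)) - U)/4 = -½ + ((6 + U + (-6 - A))/(2*(6 + A)) - U)/4 = -½ + ((U - A)/(2*(6 + A)) - U)/4 = -½ + (-U + (U - A)/(2*(6 + A)))/4 = -½ + (-U/4 + (U - A)/(8*(6 + A))) = -½ - U/4 + (U - A)/(8*(6 + A)))
-z(E, -60) = -(-60 - 1*85 - 2*(2 - 60)*(6 + 85))/(8*(6 + 85)) = -(-60 - 85 - 2*(-58)*91)/(8*91) = -(-60 - 85 + 10556)/(8*91) = -10411/(8*91) = -1*10411/728 = -10411/728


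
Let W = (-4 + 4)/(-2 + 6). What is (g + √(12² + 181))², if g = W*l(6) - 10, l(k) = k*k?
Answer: 425 - 100*√13 ≈ 64.445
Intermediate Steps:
W = 0 (W = 0/4 = 0*(¼) = 0)
l(k) = k²
g = -10 (g = 0*6² - 10 = 0*36 - 10 = 0 - 10 = -10)
(g + √(12² + 181))² = (-10 + √(12² + 181))² = (-10 + √(144 + 181))² = (-10 + √325)² = (-10 + 5*√13)²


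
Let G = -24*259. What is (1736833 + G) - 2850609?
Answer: -1119992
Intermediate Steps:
G = -6216
(1736833 + G) - 2850609 = (1736833 - 6216) - 2850609 = 1730617 - 2850609 = -1119992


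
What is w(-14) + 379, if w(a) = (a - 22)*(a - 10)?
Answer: 1243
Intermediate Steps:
w(a) = (-22 + a)*(-10 + a)
w(-14) + 379 = (220 + (-14)² - 32*(-14)) + 379 = (220 + 196 + 448) + 379 = 864 + 379 = 1243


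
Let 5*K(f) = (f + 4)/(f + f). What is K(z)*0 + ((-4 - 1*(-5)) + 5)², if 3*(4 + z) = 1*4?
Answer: 36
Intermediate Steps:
z = -8/3 (z = -4 + (1*4)/3 = -4 + (⅓)*4 = -4 + 4/3 = -8/3 ≈ -2.6667)
K(f) = (4 + f)/(10*f) (K(f) = ((f + 4)/(f + f))/5 = ((4 + f)/((2*f)))/5 = ((4 + f)*(1/(2*f)))/5 = ((4 + f)/(2*f))/5 = (4 + f)/(10*f))
K(z)*0 + ((-4 - 1*(-5)) + 5)² = ((4 - 8/3)/(10*(-8/3)))*0 + ((-4 - 1*(-5)) + 5)² = ((⅒)*(-3/8)*(4/3))*0 + ((-4 + 5) + 5)² = -1/20*0 + (1 + 5)² = 0 + 6² = 0 + 36 = 36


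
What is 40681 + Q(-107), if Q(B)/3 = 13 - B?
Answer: 41041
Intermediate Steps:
Q(B) = 39 - 3*B (Q(B) = 3*(13 - B) = 39 - 3*B)
40681 + Q(-107) = 40681 + (39 - 3*(-107)) = 40681 + (39 + 321) = 40681 + 360 = 41041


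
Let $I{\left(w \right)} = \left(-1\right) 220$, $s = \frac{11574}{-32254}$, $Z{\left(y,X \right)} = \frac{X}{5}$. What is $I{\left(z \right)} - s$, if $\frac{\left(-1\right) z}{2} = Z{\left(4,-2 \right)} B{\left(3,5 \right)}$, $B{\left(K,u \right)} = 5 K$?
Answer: $- \frac{3542153}{16127} \approx -219.64$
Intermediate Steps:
$Z{\left(y,X \right)} = \frac{X}{5}$ ($Z{\left(y,X \right)} = X \frac{1}{5} = \frac{X}{5}$)
$s = - \frac{5787}{16127}$ ($s = 11574 \left(- \frac{1}{32254}\right) = - \frac{5787}{16127} \approx -0.35884$)
$z = 12$ ($z = - 2 \cdot \frac{1}{5} \left(-2\right) 5 \cdot 3 = - 2 \left(\left(- \frac{2}{5}\right) 15\right) = \left(-2\right) \left(-6\right) = 12$)
$I{\left(w \right)} = -220$
$I{\left(z \right)} - s = -220 - - \frac{5787}{16127} = -220 + \frac{5787}{16127} = - \frac{3542153}{16127}$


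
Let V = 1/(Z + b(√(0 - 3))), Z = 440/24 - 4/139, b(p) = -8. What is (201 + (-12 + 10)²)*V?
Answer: 85485/4297 ≈ 19.894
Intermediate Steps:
Z = 7633/417 (Z = 440*(1/24) - 4*1/139 = 55/3 - 4/139 = 7633/417 ≈ 18.305)
V = 417/4297 (V = 1/(7633/417 - 8) = 1/(4297/417) = 417/4297 ≈ 0.097044)
(201 + (-12 + 10)²)*V = (201 + (-12 + 10)²)*(417/4297) = (201 + (-2)²)*(417/4297) = (201 + 4)*(417/4297) = 205*(417/4297) = 85485/4297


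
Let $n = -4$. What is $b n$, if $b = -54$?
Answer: $216$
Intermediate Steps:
$b n = \left(-54\right) \left(-4\right) = 216$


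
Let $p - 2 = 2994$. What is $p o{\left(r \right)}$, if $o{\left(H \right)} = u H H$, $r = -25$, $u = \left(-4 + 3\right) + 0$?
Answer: $-1872500$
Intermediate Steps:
$u = -1$ ($u = -1 + 0 = -1$)
$p = 2996$ ($p = 2 + 2994 = 2996$)
$o{\left(H \right)} = - H^{2}$ ($o{\left(H \right)} = - H H = - H^{2}$)
$p o{\left(r \right)} = 2996 \left(- \left(-25\right)^{2}\right) = 2996 \left(\left(-1\right) 625\right) = 2996 \left(-625\right) = -1872500$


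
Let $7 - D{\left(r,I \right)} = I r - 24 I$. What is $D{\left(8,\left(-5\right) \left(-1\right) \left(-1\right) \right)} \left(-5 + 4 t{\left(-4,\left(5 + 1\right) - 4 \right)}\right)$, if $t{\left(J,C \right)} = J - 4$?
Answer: $2701$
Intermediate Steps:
$D{\left(r,I \right)} = 7 + 24 I - I r$ ($D{\left(r,I \right)} = 7 - \left(I r - 24 I\right) = 7 - \left(- 24 I + I r\right) = 7 + 24 I - I r$)
$t{\left(J,C \right)} = -4 + J$
$D{\left(8,\left(-5\right) \left(-1\right) \left(-1\right) \right)} \left(-5 + 4 t{\left(-4,\left(5 + 1\right) - 4 \right)}\right) = \left(7 + 24 \left(-5\right) \left(-1\right) \left(-1\right) - \left(-5\right) \left(-1\right) \left(-1\right) 8\right) \left(-5 + 4 \left(-4 - 4\right)\right) = \left(7 + 24 \cdot 5 \left(-1\right) - 5 \left(-1\right) 8\right) \left(-5 + 4 \left(-8\right)\right) = \left(7 + 24 \left(-5\right) - \left(-5\right) 8\right) \left(-5 - 32\right) = \left(7 - 120 + 40\right) \left(-37\right) = \left(-73\right) \left(-37\right) = 2701$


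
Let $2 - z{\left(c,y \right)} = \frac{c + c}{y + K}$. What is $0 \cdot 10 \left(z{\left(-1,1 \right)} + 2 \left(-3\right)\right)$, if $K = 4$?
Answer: $0$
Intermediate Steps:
$z{\left(c,y \right)} = 2 - \frac{2 c}{4 + y}$ ($z{\left(c,y \right)} = 2 - \frac{c + c}{y + 4} = 2 - \frac{2 c}{4 + y}$)
$0 \cdot 10 \left(z{\left(-1,1 \right)} + 2 \left(-3\right)\right) = 0 \cdot 10 \left(\frac{2 \left(4 + 1 - -1\right)}{4 + 1} + 2 \left(-3\right)\right) = 0 \left(\frac{2 \left(4 + 1 + 1\right)}{5} - 6\right) = 0 \left(2 \cdot \frac{1}{5} \cdot 6 - 6\right) = 0 \left(\frac{12}{5} - 6\right) = 0 \left(- \frac{18}{5}\right) = 0$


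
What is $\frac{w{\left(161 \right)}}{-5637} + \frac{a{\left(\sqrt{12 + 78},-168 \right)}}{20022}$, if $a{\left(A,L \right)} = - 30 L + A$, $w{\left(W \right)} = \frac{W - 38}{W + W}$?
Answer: $\frac{508095103}{2019011806} + \frac{\sqrt{10}}{6674} \approx 0.25213$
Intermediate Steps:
$w{\left(W \right)} = \frac{-38 + W}{2 W}$
$a{\left(A,L \right)} = A - 30 L$
$\frac{w{\left(161 \right)}}{-5637} + \frac{a{\left(\sqrt{12 + 78},-168 \right)}}{20022} = \frac{\frac{1}{2} \cdot \frac{1}{161} \left(-38 + 161\right)}{-5637} + \frac{\sqrt{12 + 78} - -5040}{20022} = \frac{1}{2} \cdot \frac{1}{161} \cdot 123 \left(- \frac{1}{5637}\right) + \left(\sqrt{90} + 5040\right) \frac{1}{20022} = \frac{123}{322} \left(- \frac{1}{5637}\right) + \left(3 \sqrt{10} + 5040\right) \frac{1}{20022} = - \frac{41}{605038} + \left(5040 + 3 \sqrt{10}\right) \frac{1}{20022} = - \frac{41}{605038} + \left(\frac{840}{3337} + \frac{\sqrt{10}}{6674}\right) = \frac{508095103}{2019011806} + \frac{\sqrt{10}}{6674}$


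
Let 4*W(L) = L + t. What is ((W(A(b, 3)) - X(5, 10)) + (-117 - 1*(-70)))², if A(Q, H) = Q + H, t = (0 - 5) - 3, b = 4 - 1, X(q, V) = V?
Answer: 13225/4 ≈ 3306.3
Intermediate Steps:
b = 3
t = -8 (t = -5 - 3 = -8)
A(Q, H) = H + Q
W(L) = -2 + L/4 (W(L) = (L - 8)/4 = (-8 + L)/4 = -2 + L/4)
((W(A(b, 3)) - X(5, 10)) + (-117 - 1*(-70)))² = (((-2 + (3 + 3)/4) - 1*10) + (-117 - 1*(-70)))² = (((-2 + (¼)*6) - 10) + (-117 + 70))² = (((-2 + 3/2) - 10) - 47)² = ((-½ - 10) - 47)² = (-21/2 - 47)² = (-115/2)² = 13225/4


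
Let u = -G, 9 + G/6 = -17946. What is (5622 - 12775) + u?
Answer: 100577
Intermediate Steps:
G = -107730 (G = -54 + 6*(-17946) = -54 - 107676 = -107730)
u = 107730 (u = -1*(-107730) = 107730)
(5622 - 12775) + u = (5622 - 12775) + 107730 = -7153 + 107730 = 100577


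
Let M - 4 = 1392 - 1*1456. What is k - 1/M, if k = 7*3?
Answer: 1261/60 ≈ 21.017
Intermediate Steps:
M = -60 (M = 4 + (1392 - 1*1456) = 4 + (1392 - 1456) = 4 - 64 = -60)
k = 21
k - 1/M = 21 - 1/(-60) = 21 - 1*(-1/60) = 21 + 1/60 = 1261/60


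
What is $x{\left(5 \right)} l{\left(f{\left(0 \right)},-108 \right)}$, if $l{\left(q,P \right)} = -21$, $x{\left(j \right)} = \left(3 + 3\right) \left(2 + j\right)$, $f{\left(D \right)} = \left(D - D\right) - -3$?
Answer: $-882$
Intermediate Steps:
$f{\left(D \right)} = 3$ ($f{\left(D \right)} = 0 + 3 = 3$)
$x{\left(j \right)} = 12 + 6 j$ ($x{\left(j \right)} = 6 \left(2 + j\right) = 12 + 6 j$)
$x{\left(5 \right)} l{\left(f{\left(0 \right)},-108 \right)} = \left(12 + 6 \cdot 5\right) \left(-21\right) = \left(12 + 30\right) \left(-21\right) = 42 \left(-21\right) = -882$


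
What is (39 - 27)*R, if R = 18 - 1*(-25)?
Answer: 516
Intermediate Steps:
R = 43 (R = 18 + 25 = 43)
(39 - 27)*R = (39 - 27)*43 = 12*43 = 516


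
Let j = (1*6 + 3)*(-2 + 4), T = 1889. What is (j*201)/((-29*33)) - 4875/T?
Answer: -3833259/602591 ≈ -6.3613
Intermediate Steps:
j = 18 (j = (6 + 3)*2 = 9*2 = 18)
(j*201)/((-29*33)) - 4875/T = (18*201)/((-29*33)) - 4875/1889 = 3618/(-957) - 4875*1/1889 = 3618*(-1/957) - 4875/1889 = -1206/319 - 4875/1889 = -3833259/602591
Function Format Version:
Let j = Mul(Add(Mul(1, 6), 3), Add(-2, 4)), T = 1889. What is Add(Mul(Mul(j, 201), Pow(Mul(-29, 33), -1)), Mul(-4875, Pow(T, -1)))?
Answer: Rational(-3833259, 602591) ≈ -6.3613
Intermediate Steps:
j = 18 (j = Mul(Add(6, 3), 2) = Mul(9, 2) = 18)
Add(Mul(Mul(j, 201), Pow(Mul(-29, 33), -1)), Mul(-4875, Pow(T, -1))) = Add(Mul(Mul(18, 201), Pow(Mul(-29, 33), -1)), Mul(-4875, Pow(1889, -1))) = Add(Mul(3618, Pow(-957, -1)), Mul(-4875, Rational(1, 1889))) = Add(Mul(3618, Rational(-1, 957)), Rational(-4875, 1889)) = Add(Rational(-1206, 319), Rational(-4875, 1889)) = Rational(-3833259, 602591)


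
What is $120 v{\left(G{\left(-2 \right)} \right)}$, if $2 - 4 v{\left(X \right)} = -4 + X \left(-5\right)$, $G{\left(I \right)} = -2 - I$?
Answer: $180$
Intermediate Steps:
$v{\left(X \right)} = \frac{3}{2} + \frac{5 X}{4}$ ($v{\left(X \right)} = \frac{1}{2} - \frac{-4 + X \left(-5\right)}{4} = \frac{1}{2} - \frac{-4 - 5 X}{4} = \frac{1}{2} + \left(1 + \frac{5 X}{4}\right) = \frac{3}{2} + \frac{5 X}{4}$)
$120 v{\left(G{\left(-2 \right)} \right)} = 120 \left(\frac{3}{2} + \frac{5 \left(-2 - -2\right)}{4}\right) = 120 \left(\frac{3}{2} + \frac{5 \left(-2 + 2\right)}{4}\right) = 120 \left(\frac{3}{2} + \frac{5}{4} \cdot 0\right) = 120 \left(\frac{3}{2} + 0\right) = 120 \cdot \frac{3}{2} = 180$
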